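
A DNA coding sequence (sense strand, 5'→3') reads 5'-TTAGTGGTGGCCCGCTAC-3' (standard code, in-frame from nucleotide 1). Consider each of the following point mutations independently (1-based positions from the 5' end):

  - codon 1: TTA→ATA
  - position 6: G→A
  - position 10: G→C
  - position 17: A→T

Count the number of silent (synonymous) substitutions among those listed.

1

Codon 1: TTA (Leu) → ATA (Ile) — missense.
Codon 2: GTG (Val) → GTA (Val) — synonymous.
Codon 4: GCC (Ala) → CCC (Pro) — missense.
Codon 6: TAC (Tyr) → TTC (Phe) — missense.
Synonymous: 1 of 4.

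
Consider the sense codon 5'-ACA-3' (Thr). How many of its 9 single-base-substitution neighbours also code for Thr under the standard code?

Position 1: none → 0 synonymous.
Position 2: none → 0 synonymous.
Position 3: ACU, ACC, ACG → 3 synonymous.
Total: 0 + 0 + 3 = 3.

3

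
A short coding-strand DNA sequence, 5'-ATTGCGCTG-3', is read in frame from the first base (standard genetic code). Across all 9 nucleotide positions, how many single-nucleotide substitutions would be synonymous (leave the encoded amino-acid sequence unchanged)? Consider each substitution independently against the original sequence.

9

Codon 1 (ATT, Ile): 2 synonymous substitutions.
Codon 2 (GCG, Ala): 3 synonymous substitutions.
Codon 3 (CTG, Leu): 4 synonymous substitutions.
Total: 2 + 3 + 4 = 9.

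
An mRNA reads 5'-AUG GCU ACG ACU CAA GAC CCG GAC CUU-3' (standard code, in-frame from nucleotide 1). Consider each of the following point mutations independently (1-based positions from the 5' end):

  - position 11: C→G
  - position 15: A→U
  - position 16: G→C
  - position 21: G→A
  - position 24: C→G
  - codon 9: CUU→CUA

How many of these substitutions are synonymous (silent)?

2

Codon 4: ACU (Thr) → AGU (Ser) — missense.
Codon 5: CAA (Gln) → CAU (His) — missense.
Codon 6: GAC (Asp) → CAC (His) — missense.
Codon 7: CCG (Pro) → CCA (Pro) — synonymous.
Codon 8: GAC (Asp) → GAG (Glu) — missense.
Codon 9: CUU (Leu) → CUA (Leu) — synonymous.
Synonymous: 2 of 6.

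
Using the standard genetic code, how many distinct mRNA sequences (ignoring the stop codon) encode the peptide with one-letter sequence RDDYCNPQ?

1536

Arg: 6 codons.
Asp: 2 codons.
Asp: 2 codons.
Tyr: 2 codons.
Cys: 2 codons.
Asn: 2 codons.
Pro: 4 codons.
Gln: 2 codons.
6 × 2 × 2 × 2 × 2 × 2 × 4 × 2 = 1536.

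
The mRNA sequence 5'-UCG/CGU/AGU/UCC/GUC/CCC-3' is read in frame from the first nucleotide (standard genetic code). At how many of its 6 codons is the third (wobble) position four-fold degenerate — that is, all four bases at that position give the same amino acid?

5

Codon 1 UCG (Ser): third position 4-fold.
Codon 2 CGU (Arg): third position 4-fold.
Codon 3 AGU (Ser): third position 2-fold.
Codon 4 UCC (Ser): third position 4-fold.
Codon 5 GUC (Val): third position 4-fold.
Codon 6 CCC (Pro): third position 4-fold.
Four-fold degenerate third positions: 5.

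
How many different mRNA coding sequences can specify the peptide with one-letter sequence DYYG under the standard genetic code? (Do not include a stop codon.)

Asp: 2 codons.
Tyr: 2 codons.
Tyr: 2 codons.
Gly: 4 codons.
2 × 2 × 2 × 4 = 32.

32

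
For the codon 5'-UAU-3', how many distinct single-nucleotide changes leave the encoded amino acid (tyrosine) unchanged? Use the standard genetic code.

1

Position 1: none → 0 synonymous.
Position 2: none → 0 synonymous.
Position 3: UAC → 1 synonymous.
Total: 0 + 0 + 1 = 1.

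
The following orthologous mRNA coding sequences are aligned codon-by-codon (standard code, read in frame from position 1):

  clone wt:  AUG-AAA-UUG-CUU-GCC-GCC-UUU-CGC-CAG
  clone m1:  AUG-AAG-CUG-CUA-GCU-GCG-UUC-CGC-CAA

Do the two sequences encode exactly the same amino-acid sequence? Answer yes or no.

yes

Codon 1: AUG Met / AUG Met — identical.
Codon 2: AAA Lys / AAG Lys — synonymous.
Codon 3: UUG Leu / CUG Leu — synonymous.
Codon 4: CUU Leu / CUA Leu — synonymous.
Codon 5: GCC Ala / GCU Ala — synonymous.
Codon 6: GCC Ala / GCG Ala — synonymous.
Codon 7: UUU Phe / UUC Phe — synonymous.
Codon 8: CGC Arg / CGC Arg — identical.
Codon 9: CAG Gln / CAA Gln — synonymous.
Nonsynonymous differences: 0 → same protein.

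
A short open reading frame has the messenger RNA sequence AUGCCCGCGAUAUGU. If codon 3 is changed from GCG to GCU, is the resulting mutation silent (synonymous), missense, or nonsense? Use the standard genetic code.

Position 9 falls in codon 3: GCG → Ala.
After the substitution the codon is GCU → Ala.
Both encode Ala, so the change is synonymous.

silent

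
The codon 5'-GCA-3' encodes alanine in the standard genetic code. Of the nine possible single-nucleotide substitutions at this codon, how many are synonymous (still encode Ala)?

Position 1: none → 0 synonymous.
Position 2: none → 0 synonymous.
Position 3: GCU, GCC, GCG → 3 synonymous.
Total: 0 + 0 + 3 = 3.

3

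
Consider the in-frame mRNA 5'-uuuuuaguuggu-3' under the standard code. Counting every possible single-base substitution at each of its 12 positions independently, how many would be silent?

Codon 1 (UUU, Phe): 1 synonymous substitution.
Codon 2 (UUA, Leu): 2 synonymous substitutions.
Codon 3 (GUU, Val): 3 synonymous substitutions.
Codon 4 (GGU, Gly): 3 synonymous substitutions.
Total: 1 + 2 + 3 + 3 = 9.

9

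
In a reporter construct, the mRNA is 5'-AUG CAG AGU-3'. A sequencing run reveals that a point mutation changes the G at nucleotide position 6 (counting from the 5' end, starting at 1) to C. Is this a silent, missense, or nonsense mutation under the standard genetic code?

missense

Position 6 falls in codon 2: CAG → Gln.
After the substitution the codon is CAC → His.
Gln ≠ His, so this is a missense mutation.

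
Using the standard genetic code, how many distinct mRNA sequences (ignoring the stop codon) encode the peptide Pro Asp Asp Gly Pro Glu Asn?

1024

Pro: 4 codons.
Asp: 2 codons.
Asp: 2 codons.
Gly: 4 codons.
Pro: 4 codons.
Glu: 2 codons.
Asn: 2 codons.
4 × 2 × 2 × 4 × 4 × 2 × 2 = 1024.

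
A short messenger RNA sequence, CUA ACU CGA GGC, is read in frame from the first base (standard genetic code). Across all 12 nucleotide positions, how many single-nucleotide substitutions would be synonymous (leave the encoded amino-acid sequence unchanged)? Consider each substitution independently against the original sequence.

Codon 1 (CUA, Leu): 4 synonymous substitutions.
Codon 2 (ACU, Thr): 3 synonymous substitutions.
Codon 3 (CGA, Arg): 4 synonymous substitutions.
Codon 4 (GGC, Gly): 3 synonymous substitutions.
Total: 4 + 3 + 4 + 3 = 14.

14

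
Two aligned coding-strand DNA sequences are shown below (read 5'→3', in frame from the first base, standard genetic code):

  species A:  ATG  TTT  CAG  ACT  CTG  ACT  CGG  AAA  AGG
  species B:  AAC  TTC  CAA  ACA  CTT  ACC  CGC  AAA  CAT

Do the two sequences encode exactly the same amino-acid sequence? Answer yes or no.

Codon 1: ATG Met / AAC Asn — nonsynonymous.
Codon 2: TTT Phe / TTC Phe — synonymous.
Codon 3: CAG Gln / CAA Gln — synonymous.
Codon 4: ACT Thr / ACA Thr — synonymous.
Codon 5: CTG Leu / CTT Leu — synonymous.
Codon 6: ACT Thr / ACC Thr — synonymous.
Codon 7: CGG Arg / CGC Arg — synonymous.
Codon 8: AAA Lys / AAA Lys — identical.
Codon 9: AGG Arg / CAT His — nonsynonymous.
Nonsynonymous differences: 2 → different protein.

no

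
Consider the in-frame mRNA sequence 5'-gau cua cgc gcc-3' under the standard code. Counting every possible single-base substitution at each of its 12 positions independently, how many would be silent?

11

Codon 1 (GAU, Asp): 1 synonymous substitution.
Codon 2 (CUA, Leu): 4 synonymous substitutions.
Codon 3 (CGC, Arg): 3 synonymous substitutions.
Codon 4 (GCC, Ala): 3 synonymous substitutions.
Total: 1 + 4 + 3 + 3 = 11.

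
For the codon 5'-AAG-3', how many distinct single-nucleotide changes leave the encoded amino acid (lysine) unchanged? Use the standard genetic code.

1

Position 1: none → 0 synonymous.
Position 2: none → 0 synonymous.
Position 3: AAA → 1 synonymous.
Total: 0 + 0 + 1 = 1.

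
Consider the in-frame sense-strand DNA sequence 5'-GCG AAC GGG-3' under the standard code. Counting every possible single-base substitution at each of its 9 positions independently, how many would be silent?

Codon 1 (GCG, Ala): 3 synonymous substitutions.
Codon 2 (AAC, Asn): 1 synonymous substitution.
Codon 3 (GGG, Gly): 3 synonymous substitutions.
Total: 3 + 1 + 3 = 7.

7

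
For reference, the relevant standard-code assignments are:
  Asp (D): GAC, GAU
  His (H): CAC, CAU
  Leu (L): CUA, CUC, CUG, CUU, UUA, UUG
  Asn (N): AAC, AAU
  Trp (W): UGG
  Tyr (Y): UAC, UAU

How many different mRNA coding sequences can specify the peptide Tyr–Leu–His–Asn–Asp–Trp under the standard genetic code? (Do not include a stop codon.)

Tyr: 2 codons.
Leu: 6 codons.
His: 2 codons.
Asn: 2 codons.
Asp: 2 codons.
Trp: 1 codon.
2 × 6 × 2 × 2 × 2 × 1 = 96.

96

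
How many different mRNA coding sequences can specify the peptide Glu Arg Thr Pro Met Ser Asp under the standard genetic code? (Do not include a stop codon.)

2304

Glu: 2 codons.
Arg: 6 codons.
Thr: 4 codons.
Pro: 4 codons.
Met: 1 codon.
Ser: 6 codons.
Asp: 2 codons.
2 × 6 × 4 × 4 × 1 × 6 × 2 = 2304.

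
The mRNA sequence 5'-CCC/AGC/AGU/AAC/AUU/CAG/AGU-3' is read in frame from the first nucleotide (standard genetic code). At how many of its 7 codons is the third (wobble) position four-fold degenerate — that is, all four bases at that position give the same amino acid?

1

Codon 1 CCC (Pro): third position 4-fold.
Codon 2 AGC (Ser): third position 2-fold.
Codon 3 AGU (Ser): third position 2-fold.
Codon 4 AAC (Asn): third position 2-fold.
Codon 5 AUU (Ile): third position 3-fold.
Codon 6 CAG (Gln): third position 2-fold.
Codon 7 AGU (Ser): third position 2-fold.
Four-fold degenerate third positions: 1.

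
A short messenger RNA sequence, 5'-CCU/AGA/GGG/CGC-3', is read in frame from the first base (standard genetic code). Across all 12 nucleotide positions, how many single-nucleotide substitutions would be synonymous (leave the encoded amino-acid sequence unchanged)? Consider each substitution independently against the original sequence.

Codon 1 (CCU, Pro): 3 synonymous substitutions.
Codon 2 (AGA, Arg): 2 synonymous substitutions.
Codon 3 (GGG, Gly): 3 synonymous substitutions.
Codon 4 (CGC, Arg): 3 synonymous substitutions.
Total: 3 + 2 + 3 + 3 = 11.

11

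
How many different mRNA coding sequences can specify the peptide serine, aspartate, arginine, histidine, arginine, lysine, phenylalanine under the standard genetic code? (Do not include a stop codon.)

3456

Ser: 6 codons.
Asp: 2 codons.
Arg: 6 codons.
His: 2 codons.
Arg: 6 codons.
Lys: 2 codons.
Phe: 2 codons.
6 × 2 × 6 × 2 × 6 × 2 × 2 = 3456.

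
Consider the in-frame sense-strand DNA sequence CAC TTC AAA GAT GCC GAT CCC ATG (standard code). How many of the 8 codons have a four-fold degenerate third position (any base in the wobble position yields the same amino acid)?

Codon 1 CAC (His): third position 2-fold.
Codon 2 TTC (Phe): third position 2-fold.
Codon 3 AAA (Lys): third position 2-fold.
Codon 4 GAT (Asp): third position 2-fold.
Codon 5 GCC (Ala): third position 4-fold.
Codon 6 GAT (Asp): third position 2-fold.
Codon 7 CCC (Pro): third position 4-fold.
Codon 8 ATG (Met): third position 1-fold.
Four-fold degenerate third positions: 2.

2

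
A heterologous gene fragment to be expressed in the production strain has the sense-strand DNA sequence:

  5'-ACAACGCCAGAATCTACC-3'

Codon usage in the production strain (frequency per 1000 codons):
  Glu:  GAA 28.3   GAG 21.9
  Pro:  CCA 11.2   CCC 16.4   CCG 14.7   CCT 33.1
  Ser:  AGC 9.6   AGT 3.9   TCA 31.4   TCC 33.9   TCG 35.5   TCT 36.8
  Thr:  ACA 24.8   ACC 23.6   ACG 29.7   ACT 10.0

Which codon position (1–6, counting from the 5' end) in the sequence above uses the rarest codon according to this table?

3

Codon 1 ACA (Thr): 24.8 per 1000.
Codon 2 ACG (Thr): 29.7 per 1000.
Codon 3 CCA (Pro): 11.2 per 1000.
Codon 4 GAA (Glu): 28.3 per 1000.
Codon 5 TCT (Ser): 36.8 per 1000.
Codon 6 ACC (Thr): 23.6 per 1000.
Lowest frequency is 11.2 at codon 3.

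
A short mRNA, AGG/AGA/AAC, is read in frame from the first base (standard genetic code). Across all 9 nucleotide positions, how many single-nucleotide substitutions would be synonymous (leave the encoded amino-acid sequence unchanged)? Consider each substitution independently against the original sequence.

Codon 1 (AGG, Arg): 2 synonymous substitutions.
Codon 2 (AGA, Arg): 2 synonymous substitutions.
Codon 3 (AAC, Asn): 1 synonymous substitution.
Total: 2 + 2 + 1 = 5.

5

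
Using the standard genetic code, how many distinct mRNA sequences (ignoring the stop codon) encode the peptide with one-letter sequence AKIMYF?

Ala: 4 codons.
Lys: 2 codons.
Ile: 3 codons.
Met: 1 codon.
Tyr: 2 codons.
Phe: 2 codons.
4 × 2 × 3 × 1 × 2 × 2 = 96.

96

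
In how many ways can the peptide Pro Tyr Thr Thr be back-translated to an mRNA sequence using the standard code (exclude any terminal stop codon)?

128

Pro: 4 codons.
Tyr: 2 codons.
Thr: 4 codons.
Thr: 4 codons.
4 × 2 × 4 × 4 = 128.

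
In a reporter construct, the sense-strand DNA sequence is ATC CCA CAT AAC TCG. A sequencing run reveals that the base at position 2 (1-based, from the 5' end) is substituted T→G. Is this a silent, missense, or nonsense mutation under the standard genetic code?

missense

Position 2 falls in codon 1: ATC → Ile.
After the substitution the codon is AGC → Ser.
Ile ≠ Ser, so this is a missense mutation.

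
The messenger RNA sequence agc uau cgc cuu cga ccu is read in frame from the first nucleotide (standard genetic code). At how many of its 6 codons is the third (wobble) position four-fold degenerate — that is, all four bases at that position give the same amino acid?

Codon 1 AGC (Ser): third position 2-fold.
Codon 2 UAU (Tyr): third position 2-fold.
Codon 3 CGC (Arg): third position 4-fold.
Codon 4 CUU (Leu): third position 4-fold.
Codon 5 CGA (Arg): third position 4-fold.
Codon 6 CCU (Pro): third position 4-fold.
Four-fold degenerate third positions: 4.

4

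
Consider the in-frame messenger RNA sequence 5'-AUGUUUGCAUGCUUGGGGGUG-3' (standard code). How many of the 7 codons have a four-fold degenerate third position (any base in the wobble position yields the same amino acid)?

Codon 1 AUG (Met): third position 1-fold.
Codon 2 UUU (Phe): third position 2-fold.
Codon 3 GCA (Ala): third position 4-fold.
Codon 4 UGC (Cys): third position 2-fold.
Codon 5 UUG (Leu): third position 2-fold.
Codon 6 GGG (Gly): third position 4-fold.
Codon 7 GUG (Val): third position 4-fold.
Four-fold degenerate third positions: 3.

3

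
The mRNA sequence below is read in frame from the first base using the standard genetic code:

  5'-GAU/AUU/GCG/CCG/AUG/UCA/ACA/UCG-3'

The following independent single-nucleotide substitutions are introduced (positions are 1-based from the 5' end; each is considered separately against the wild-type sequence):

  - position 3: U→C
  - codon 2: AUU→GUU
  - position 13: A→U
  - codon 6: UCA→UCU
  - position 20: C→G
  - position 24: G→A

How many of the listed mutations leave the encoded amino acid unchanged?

3

Codon 1: GAU (Asp) → GAC (Asp) — synonymous.
Codon 2: AUU (Ile) → GUU (Val) — missense.
Codon 5: AUG (Met) → UUG (Leu) — missense.
Codon 6: UCA (Ser) → UCU (Ser) — synonymous.
Codon 7: ACA (Thr) → AGA (Arg) — missense.
Codon 8: UCG (Ser) → UCA (Ser) — synonymous.
Synonymous: 3 of 6.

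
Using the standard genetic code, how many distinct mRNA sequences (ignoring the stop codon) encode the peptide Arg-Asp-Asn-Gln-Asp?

Arg: 6 codons.
Asp: 2 codons.
Asn: 2 codons.
Gln: 2 codons.
Asp: 2 codons.
6 × 2 × 2 × 2 × 2 = 96.

96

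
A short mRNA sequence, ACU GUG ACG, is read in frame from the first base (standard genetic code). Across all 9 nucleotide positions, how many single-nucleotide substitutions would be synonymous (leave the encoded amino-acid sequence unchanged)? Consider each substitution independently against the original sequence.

Codon 1 (ACU, Thr): 3 synonymous substitutions.
Codon 2 (GUG, Val): 3 synonymous substitutions.
Codon 3 (ACG, Thr): 3 synonymous substitutions.
Total: 3 + 3 + 3 = 9.

9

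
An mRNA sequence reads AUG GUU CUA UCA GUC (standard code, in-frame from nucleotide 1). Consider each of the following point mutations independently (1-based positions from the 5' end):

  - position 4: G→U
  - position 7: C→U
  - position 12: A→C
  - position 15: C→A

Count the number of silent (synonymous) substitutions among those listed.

Codon 2: GUU (Val) → UUU (Phe) — missense.
Codon 3: CUA (Leu) → UUA (Leu) — synonymous.
Codon 4: UCA (Ser) → UCC (Ser) — synonymous.
Codon 5: GUC (Val) → GUA (Val) — synonymous.
Synonymous: 3 of 4.

3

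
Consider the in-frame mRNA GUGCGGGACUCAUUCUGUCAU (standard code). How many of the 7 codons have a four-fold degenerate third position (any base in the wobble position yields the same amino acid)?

Codon 1 GUG (Val): third position 4-fold.
Codon 2 CGG (Arg): third position 4-fold.
Codon 3 GAC (Asp): third position 2-fold.
Codon 4 UCA (Ser): third position 4-fold.
Codon 5 UUC (Phe): third position 2-fold.
Codon 6 UGU (Cys): third position 2-fold.
Codon 7 CAU (His): third position 2-fold.
Four-fold degenerate third positions: 3.

3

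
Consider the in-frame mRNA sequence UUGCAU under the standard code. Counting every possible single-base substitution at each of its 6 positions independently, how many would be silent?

Codon 1 (UUG, Leu): 2 synonymous substitutions.
Codon 2 (CAU, His): 1 synonymous substitution.
Total: 2 + 1 = 3.

3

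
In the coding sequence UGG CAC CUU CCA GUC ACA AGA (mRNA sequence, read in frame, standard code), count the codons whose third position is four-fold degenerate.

Codon 1 UGG (Trp): third position 1-fold.
Codon 2 CAC (His): third position 2-fold.
Codon 3 CUU (Leu): third position 4-fold.
Codon 4 CCA (Pro): third position 4-fold.
Codon 5 GUC (Val): third position 4-fold.
Codon 6 ACA (Thr): third position 4-fold.
Codon 7 AGA (Arg): third position 2-fold.
Four-fold degenerate third positions: 4.

4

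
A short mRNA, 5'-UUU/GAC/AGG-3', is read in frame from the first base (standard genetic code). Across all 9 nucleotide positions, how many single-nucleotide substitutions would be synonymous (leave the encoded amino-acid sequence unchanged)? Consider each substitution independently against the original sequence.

4

Codon 1 (UUU, Phe): 1 synonymous substitution.
Codon 2 (GAC, Asp): 1 synonymous substitution.
Codon 3 (AGG, Arg): 2 synonymous substitutions.
Total: 1 + 1 + 2 = 4.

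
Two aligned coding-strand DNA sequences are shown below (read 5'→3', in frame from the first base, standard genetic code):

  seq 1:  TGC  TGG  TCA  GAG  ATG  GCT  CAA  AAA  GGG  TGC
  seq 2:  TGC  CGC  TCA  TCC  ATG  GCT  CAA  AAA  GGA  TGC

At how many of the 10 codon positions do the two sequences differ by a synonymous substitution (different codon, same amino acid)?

1

Codon 1: TGC Cys / TGC Cys — identical.
Codon 2: TGG Trp / CGC Arg — nonsynonymous.
Codon 3: TCA Ser / TCA Ser — identical.
Codon 4: GAG Glu / TCC Ser — nonsynonymous.
Codon 5: ATG Met / ATG Met — identical.
Codon 6: GCT Ala / GCT Ala — identical.
Codon 7: CAA Gln / CAA Gln — identical.
Codon 8: AAA Lys / AAA Lys — identical.
Codon 9: GGG Gly / GGA Gly — synonymous.
Codon 10: TGC Cys / TGC Cys — identical.
Synonymous differences: 1.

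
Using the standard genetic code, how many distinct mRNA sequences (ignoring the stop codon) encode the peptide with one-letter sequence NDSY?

48

Asn: 2 codons.
Asp: 2 codons.
Ser: 6 codons.
Tyr: 2 codons.
2 × 2 × 6 × 2 = 48.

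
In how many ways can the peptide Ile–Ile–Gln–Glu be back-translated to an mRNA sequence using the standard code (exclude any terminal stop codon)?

Ile: 3 codons.
Ile: 3 codons.
Gln: 2 codons.
Glu: 2 codons.
3 × 3 × 2 × 2 = 36.

36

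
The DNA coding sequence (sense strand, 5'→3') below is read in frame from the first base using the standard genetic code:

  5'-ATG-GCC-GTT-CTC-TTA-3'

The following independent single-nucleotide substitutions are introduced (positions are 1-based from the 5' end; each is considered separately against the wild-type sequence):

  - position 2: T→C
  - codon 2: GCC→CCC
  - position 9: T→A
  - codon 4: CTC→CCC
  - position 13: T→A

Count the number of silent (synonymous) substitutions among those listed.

1

Codon 1: ATG (Met) → ACG (Thr) — missense.
Codon 2: GCC (Ala) → CCC (Pro) — missense.
Codon 3: GTT (Val) → GTA (Val) — synonymous.
Codon 4: CTC (Leu) → CCC (Pro) — missense.
Codon 5: TTA (Leu) → ATA (Ile) — missense.
Synonymous: 1 of 5.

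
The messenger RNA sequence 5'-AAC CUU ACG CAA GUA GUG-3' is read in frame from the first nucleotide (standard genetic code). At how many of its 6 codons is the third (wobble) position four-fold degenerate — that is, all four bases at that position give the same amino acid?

4

Codon 1 AAC (Asn): third position 2-fold.
Codon 2 CUU (Leu): third position 4-fold.
Codon 3 ACG (Thr): third position 4-fold.
Codon 4 CAA (Gln): third position 2-fold.
Codon 5 GUA (Val): third position 4-fold.
Codon 6 GUG (Val): third position 4-fold.
Four-fold degenerate third positions: 4.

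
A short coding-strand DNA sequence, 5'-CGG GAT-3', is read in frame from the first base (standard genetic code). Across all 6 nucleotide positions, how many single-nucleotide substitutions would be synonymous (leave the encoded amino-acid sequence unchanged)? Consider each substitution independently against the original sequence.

Codon 1 (CGG, Arg): 4 synonymous substitutions.
Codon 2 (GAT, Asp): 1 synonymous substitution.
Total: 4 + 1 = 5.

5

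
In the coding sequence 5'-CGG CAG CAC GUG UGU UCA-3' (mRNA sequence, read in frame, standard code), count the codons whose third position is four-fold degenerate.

Codon 1 CGG (Arg): third position 4-fold.
Codon 2 CAG (Gln): third position 2-fold.
Codon 3 CAC (His): third position 2-fold.
Codon 4 GUG (Val): third position 4-fold.
Codon 5 UGU (Cys): third position 2-fold.
Codon 6 UCA (Ser): third position 4-fold.
Four-fold degenerate third positions: 3.

3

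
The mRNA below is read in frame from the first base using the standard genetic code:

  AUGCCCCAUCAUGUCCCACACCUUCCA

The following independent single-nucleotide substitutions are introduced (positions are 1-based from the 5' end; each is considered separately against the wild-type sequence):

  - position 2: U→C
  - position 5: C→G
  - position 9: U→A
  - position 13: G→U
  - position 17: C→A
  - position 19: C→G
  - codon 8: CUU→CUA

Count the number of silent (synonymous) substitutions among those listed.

Codon 1: AUG (Met) → ACG (Thr) — missense.
Codon 2: CCC (Pro) → CGC (Arg) — missense.
Codon 3: CAU (His) → CAA (Gln) — missense.
Codon 5: GUC (Val) → UUC (Phe) — missense.
Codon 6: CCA (Pro) → CAA (Gln) — missense.
Codon 7: CAC (His) → GAC (Asp) — missense.
Codon 8: CUU (Leu) → CUA (Leu) — synonymous.
Synonymous: 1 of 7.

1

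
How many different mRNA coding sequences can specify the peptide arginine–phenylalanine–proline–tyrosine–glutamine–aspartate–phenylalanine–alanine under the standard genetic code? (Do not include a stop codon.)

3072

Arg: 6 codons.
Phe: 2 codons.
Pro: 4 codons.
Tyr: 2 codons.
Gln: 2 codons.
Asp: 2 codons.
Phe: 2 codons.
Ala: 4 codons.
6 × 2 × 4 × 2 × 2 × 2 × 2 × 4 = 3072.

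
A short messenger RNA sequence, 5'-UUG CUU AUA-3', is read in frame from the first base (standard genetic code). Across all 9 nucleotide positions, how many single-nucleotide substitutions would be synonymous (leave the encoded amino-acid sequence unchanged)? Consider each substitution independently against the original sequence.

7

Codon 1 (UUG, Leu): 2 synonymous substitutions.
Codon 2 (CUU, Leu): 3 synonymous substitutions.
Codon 3 (AUA, Ile): 2 synonymous substitutions.
Total: 2 + 3 + 2 = 7.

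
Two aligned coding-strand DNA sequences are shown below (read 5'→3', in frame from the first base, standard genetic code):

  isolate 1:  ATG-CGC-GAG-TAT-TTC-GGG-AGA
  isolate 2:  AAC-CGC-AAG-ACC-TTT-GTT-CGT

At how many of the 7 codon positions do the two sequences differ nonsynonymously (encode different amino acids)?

Codon 1: ATG Met / AAC Asn — nonsynonymous.
Codon 2: CGC Arg / CGC Arg — identical.
Codon 3: GAG Glu / AAG Lys — nonsynonymous.
Codon 4: TAT Tyr / ACC Thr — nonsynonymous.
Codon 5: TTC Phe / TTT Phe — synonymous.
Codon 6: GGG Gly / GTT Val — nonsynonymous.
Codon 7: AGA Arg / CGT Arg — synonymous.
Nonsynonymous differences: 4.

4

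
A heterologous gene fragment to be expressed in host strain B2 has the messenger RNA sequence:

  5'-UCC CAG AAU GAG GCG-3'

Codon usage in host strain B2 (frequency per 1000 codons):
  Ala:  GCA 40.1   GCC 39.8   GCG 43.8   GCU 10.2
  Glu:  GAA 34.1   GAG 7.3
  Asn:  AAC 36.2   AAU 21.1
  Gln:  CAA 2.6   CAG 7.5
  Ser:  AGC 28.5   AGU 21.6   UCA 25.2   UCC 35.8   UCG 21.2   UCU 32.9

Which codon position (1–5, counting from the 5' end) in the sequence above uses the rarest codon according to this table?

Codon 1 UCC (Ser): 35.8 per 1000.
Codon 2 CAG (Gln): 7.5 per 1000.
Codon 3 AAU (Asn): 21.1 per 1000.
Codon 4 GAG (Glu): 7.3 per 1000.
Codon 5 GCG (Ala): 43.8 per 1000.
Lowest frequency is 7.3 at codon 4.

4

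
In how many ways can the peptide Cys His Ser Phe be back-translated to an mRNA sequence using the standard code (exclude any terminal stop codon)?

48

Cys: 2 codons.
His: 2 codons.
Ser: 6 codons.
Phe: 2 codons.
2 × 2 × 6 × 2 = 48.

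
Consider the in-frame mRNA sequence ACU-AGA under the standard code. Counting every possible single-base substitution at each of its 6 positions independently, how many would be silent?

Codon 1 (ACU, Thr): 3 synonymous substitutions.
Codon 2 (AGA, Arg): 2 synonymous substitutions.
Total: 3 + 2 = 5.

5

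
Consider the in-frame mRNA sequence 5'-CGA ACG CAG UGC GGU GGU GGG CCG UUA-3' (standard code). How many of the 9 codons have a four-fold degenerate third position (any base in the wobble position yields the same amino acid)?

Codon 1 CGA (Arg): third position 4-fold.
Codon 2 ACG (Thr): third position 4-fold.
Codon 3 CAG (Gln): third position 2-fold.
Codon 4 UGC (Cys): third position 2-fold.
Codon 5 GGU (Gly): third position 4-fold.
Codon 6 GGU (Gly): third position 4-fold.
Codon 7 GGG (Gly): third position 4-fold.
Codon 8 CCG (Pro): third position 4-fold.
Codon 9 UUA (Leu): third position 2-fold.
Four-fold degenerate third positions: 6.

6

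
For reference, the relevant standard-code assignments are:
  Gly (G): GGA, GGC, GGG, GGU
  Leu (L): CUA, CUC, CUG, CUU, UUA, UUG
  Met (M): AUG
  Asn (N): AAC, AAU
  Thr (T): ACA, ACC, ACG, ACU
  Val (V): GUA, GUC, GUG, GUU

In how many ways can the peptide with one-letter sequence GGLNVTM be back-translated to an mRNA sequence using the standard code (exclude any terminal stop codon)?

3072

Gly: 4 codons.
Gly: 4 codons.
Leu: 6 codons.
Asn: 2 codons.
Val: 4 codons.
Thr: 4 codons.
Met: 1 codon.
4 × 4 × 6 × 2 × 4 × 4 × 1 = 3072.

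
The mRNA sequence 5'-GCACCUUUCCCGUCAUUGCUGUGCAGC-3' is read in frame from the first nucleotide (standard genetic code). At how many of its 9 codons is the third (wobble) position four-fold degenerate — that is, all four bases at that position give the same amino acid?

Codon 1 GCA (Ala): third position 4-fold.
Codon 2 CCU (Pro): third position 4-fold.
Codon 3 UUC (Phe): third position 2-fold.
Codon 4 CCG (Pro): third position 4-fold.
Codon 5 UCA (Ser): third position 4-fold.
Codon 6 UUG (Leu): third position 2-fold.
Codon 7 CUG (Leu): third position 4-fold.
Codon 8 UGC (Cys): third position 2-fold.
Codon 9 AGC (Ser): third position 2-fold.
Four-fold degenerate third positions: 5.

5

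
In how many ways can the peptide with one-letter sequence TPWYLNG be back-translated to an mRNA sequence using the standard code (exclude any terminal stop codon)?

1536

Thr: 4 codons.
Pro: 4 codons.
Trp: 1 codon.
Tyr: 2 codons.
Leu: 6 codons.
Asn: 2 codons.
Gly: 4 codons.
4 × 4 × 1 × 2 × 6 × 2 × 4 = 1536.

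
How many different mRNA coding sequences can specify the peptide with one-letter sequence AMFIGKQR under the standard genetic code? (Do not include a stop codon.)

2304

Ala: 4 codons.
Met: 1 codon.
Phe: 2 codons.
Ile: 3 codons.
Gly: 4 codons.
Lys: 2 codons.
Gln: 2 codons.
Arg: 6 codons.
4 × 1 × 2 × 3 × 4 × 2 × 2 × 6 = 2304.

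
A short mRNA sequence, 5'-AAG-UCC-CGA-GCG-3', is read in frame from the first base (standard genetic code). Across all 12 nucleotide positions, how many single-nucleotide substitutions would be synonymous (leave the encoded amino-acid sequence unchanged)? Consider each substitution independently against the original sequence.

11

Codon 1 (AAG, Lys): 1 synonymous substitution.
Codon 2 (UCC, Ser): 3 synonymous substitutions.
Codon 3 (CGA, Arg): 4 synonymous substitutions.
Codon 4 (GCG, Ala): 3 synonymous substitutions.
Total: 1 + 3 + 4 + 3 = 11.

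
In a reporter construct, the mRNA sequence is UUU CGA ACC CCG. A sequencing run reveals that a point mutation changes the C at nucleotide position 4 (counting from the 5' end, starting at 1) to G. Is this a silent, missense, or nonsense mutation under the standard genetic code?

missense

Position 4 falls in codon 2: CGA → Arg.
After the substitution the codon is GGA → Gly.
Arg ≠ Gly, so this is a missense mutation.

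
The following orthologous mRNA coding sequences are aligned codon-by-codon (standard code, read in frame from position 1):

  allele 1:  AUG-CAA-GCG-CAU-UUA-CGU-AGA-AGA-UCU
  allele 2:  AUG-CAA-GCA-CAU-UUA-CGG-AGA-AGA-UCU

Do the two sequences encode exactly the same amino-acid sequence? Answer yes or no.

Codon 1: AUG Met / AUG Met — identical.
Codon 2: CAA Gln / CAA Gln — identical.
Codon 3: GCG Ala / GCA Ala — synonymous.
Codon 4: CAU His / CAU His — identical.
Codon 5: UUA Leu / UUA Leu — identical.
Codon 6: CGU Arg / CGG Arg — synonymous.
Codon 7: AGA Arg / AGA Arg — identical.
Codon 8: AGA Arg / AGA Arg — identical.
Codon 9: UCU Ser / UCU Ser — identical.
Nonsynonymous differences: 0 → same protein.

yes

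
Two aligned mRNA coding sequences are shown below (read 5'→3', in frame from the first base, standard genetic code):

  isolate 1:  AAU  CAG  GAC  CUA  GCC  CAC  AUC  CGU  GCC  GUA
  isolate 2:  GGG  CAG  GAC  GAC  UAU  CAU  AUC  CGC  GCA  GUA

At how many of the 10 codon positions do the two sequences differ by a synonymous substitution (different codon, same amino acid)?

Codon 1: AAU Asn / GGG Gly — nonsynonymous.
Codon 2: CAG Gln / CAG Gln — identical.
Codon 3: GAC Asp / GAC Asp — identical.
Codon 4: CUA Leu / GAC Asp — nonsynonymous.
Codon 5: GCC Ala / UAU Tyr — nonsynonymous.
Codon 6: CAC His / CAU His — synonymous.
Codon 7: AUC Ile / AUC Ile — identical.
Codon 8: CGU Arg / CGC Arg — synonymous.
Codon 9: GCC Ala / GCA Ala — synonymous.
Codon 10: GUA Val / GUA Val — identical.
Synonymous differences: 3.

3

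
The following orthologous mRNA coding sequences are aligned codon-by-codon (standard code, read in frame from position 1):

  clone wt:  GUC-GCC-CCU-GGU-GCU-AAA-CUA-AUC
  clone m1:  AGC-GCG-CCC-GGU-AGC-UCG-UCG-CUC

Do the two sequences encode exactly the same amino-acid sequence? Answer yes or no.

Codon 1: GUC Val / AGC Ser — nonsynonymous.
Codon 2: GCC Ala / GCG Ala — synonymous.
Codon 3: CCU Pro / CCC Pro — synonymous.
Codon 4: GGU Gly / GGU Gly — identical.
Codon 5: GCU Ala / AGC Ser — nonsynonymous.
Codon 6: AAA Lys / UCG Ser — nonsynonymous.
Codon 7: CUA Leu / UCG Ser — nonsynonymous.
Codon 8: AUC Ile / CUC Leu — nonsynonymous.
Nonsynonymous differences: 5 → different protein.

no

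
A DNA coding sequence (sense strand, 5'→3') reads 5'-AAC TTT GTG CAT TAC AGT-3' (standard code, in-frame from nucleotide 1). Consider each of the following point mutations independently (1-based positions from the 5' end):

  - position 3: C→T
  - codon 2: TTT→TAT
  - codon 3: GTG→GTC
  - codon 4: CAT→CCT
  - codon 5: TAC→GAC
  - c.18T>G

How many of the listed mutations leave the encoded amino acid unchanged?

Codon 1: AAC (Asn) → AAT (Asn) — synonymous.
Codon 2: TTT (Phe) → TAT (Tyr) — missense.
Codon 3: GTG (Val) → GTC (Val) — synonymous.
Codon 4: CAT (His) → CCT (Pro) — missense.
Codon 5: TAC (Tyr) → GAC (Asp) — missense.
Codon 6: AGT (Ser) → AGG (Arg) — missense.
Synonymous: 2 of 6.

2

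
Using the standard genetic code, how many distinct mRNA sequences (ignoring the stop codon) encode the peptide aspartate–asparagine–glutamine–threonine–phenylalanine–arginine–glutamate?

768

Asp: 2 codons.
Asn: 2 codons.
Gln: 2 codons.
Thr: 4 codons.
Phe: 2 codons.
Arg: 6 codons.
Glu: 2 codons.
2 × 2 × 2 × 4 × 2 × 6 × 2 = 768.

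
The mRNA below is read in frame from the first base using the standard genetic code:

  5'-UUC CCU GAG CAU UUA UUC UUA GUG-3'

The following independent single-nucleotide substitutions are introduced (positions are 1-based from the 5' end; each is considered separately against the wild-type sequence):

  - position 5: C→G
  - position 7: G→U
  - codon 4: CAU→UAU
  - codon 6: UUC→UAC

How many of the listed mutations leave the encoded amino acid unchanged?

Codon 2: CCU (Pro) → CGU (Arg) — missense.
Codon 3: GAG (Glu) → UAG (Stop) — nonsense.
Codon 4: CAU (His) → UAU (Tyr) — missense.
Codon 6: UUC (Phe) → UAC (Tyr) — missense.
Synonymous: 0 of 4.

0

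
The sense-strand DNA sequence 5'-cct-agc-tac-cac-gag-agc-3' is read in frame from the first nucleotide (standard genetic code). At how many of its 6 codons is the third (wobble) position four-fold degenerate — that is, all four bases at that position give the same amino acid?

1

Codon 1 CCT (Pro): third position 4-fold.
Codon 2 AGC (Ser): third position 2-fold.
Codon 3 TAC (Tyr): third position 2-fold.
Codon 4 CAC (His): third position 2-fold.
Codon 5 GAG (Glu): third position 2-fold.
Codon 6 AGC (Ser): third position 2-fold.
Four-fold degenerate third positions: 1.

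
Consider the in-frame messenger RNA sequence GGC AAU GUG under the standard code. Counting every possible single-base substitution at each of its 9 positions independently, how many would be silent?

Codon 1 (GGC, Gly): 3 synonymous substitutions.
Codon 2 (AAU, Asn): 1 synonymous substitution.
Codon 3 (GUG, Val): 3 synonymous substitutions.
Total: 3 + 1 + 3 = 7.

7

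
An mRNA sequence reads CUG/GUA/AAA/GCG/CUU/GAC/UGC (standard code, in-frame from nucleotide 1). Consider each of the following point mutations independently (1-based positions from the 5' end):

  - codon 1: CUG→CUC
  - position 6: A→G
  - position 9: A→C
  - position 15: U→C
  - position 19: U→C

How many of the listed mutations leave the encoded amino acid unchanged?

Codon 1: CUG (Leu) → CUC (Leu) — synonymous.
Codon 2: GUA (Val) → GUG (Val) — synonymous.
Codon 3: AAA (Lys) → AAC (Asn) — missense.
Codon 5: CUU (Leu) → CUC (Leu) — synonymous.
Codon 7: UGC (Cys) → CGC (Arg) — missense.
Synonymous: 3 of 5.

3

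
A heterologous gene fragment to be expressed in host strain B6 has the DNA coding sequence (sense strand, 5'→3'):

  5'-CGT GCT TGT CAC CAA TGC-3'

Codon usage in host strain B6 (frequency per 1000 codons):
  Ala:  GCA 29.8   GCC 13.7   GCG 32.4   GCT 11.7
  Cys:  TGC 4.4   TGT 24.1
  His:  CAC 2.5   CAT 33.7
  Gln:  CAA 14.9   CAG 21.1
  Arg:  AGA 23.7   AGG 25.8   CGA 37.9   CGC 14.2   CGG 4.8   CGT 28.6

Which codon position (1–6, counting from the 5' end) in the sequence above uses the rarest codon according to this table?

Codon 1 CGT (Arg): 28.6 per 1000.
Codon 2 GCT (Ala): 11.7 per 1000.
Codon 3 TGT (Cys): 24.1 per 1000.
Codon 4 CAC (His): 2.5 per 1000.
Codon 5 CAA (Gln): 14.9 per 1000.
Codon 6 TGC (Cys): 4.4 per 1000.
Lowest frequency is 2.5 at codon 4.

4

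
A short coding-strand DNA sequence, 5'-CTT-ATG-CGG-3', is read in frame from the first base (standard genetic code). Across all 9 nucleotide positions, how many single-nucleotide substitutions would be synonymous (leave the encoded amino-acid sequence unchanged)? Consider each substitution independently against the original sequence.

Codon 1 (CTT, Leu): 3 synonymous substitutions.
Codon 2 (ATG, Met): 0 synonymous substitutions.
Codon 3 (CGG, Arg): 4 synonymous substitutions.
Total: 3 + 0 + 4 = 7.

7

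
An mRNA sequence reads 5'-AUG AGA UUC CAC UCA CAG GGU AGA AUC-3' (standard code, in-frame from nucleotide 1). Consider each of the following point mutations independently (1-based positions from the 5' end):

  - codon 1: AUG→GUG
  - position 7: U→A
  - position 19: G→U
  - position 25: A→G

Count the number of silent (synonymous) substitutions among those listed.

Codon 1: AUG (Met) → GUG (Val) — missense.
Codon 3: UUC (Phe) → AUC (Ile) — missense.
Codon 7: GGU (Gly) → UGU (Cys) — missense.
Codon 9: AUC (Ile) → GUC (Val) — missense.
Synonymous: 0 of 4.

0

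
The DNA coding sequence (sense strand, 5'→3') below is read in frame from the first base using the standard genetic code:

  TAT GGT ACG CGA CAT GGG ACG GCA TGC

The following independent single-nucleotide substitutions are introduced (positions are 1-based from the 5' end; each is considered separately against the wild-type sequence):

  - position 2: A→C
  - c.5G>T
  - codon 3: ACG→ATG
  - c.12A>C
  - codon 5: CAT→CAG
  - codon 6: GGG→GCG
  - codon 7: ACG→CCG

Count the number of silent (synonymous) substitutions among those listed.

Codon 1: TAT (Tyr) → TCT (Ser) — missense.
Codon 2: GGT (Gly) → GTT (Val) — missense.
Codon 3: ACG (Thr) → ATG (Met) — missense.
Codon 4: CGA (Arg) → CGC (Arg) — synonymous.
Codon 5: CAT (His) → CAG (Gln) — missense.
Codon 6: GGG (Gly) → GCG (Ala) — missense.
Codon 7: ACG (Thr) → CCG (Pro) — missense.
Synonymous: 1 of 7.

1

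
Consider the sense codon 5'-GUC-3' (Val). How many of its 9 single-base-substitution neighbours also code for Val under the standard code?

Position 1: none → 0 synonymous.
Position 2: none → 0 synonymous.
Position 3: GUU, GUA, GUG → 3 synonymous.
Total: 0 + 0 + 3 = 3.

3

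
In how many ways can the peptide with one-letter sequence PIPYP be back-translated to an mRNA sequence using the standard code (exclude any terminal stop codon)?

384

Pro: 4 codons.
Ile: 3 codons.
Pro: 4 codons.
Tyr: 2 codons.
Pro: 4 codons.
4 × 3 × 4 × 2 × 4 = 384.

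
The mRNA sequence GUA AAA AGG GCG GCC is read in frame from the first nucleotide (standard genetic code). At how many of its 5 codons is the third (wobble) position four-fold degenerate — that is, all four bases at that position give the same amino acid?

3

Codon 1 GUA (Val): third position 4-fold.
Codon 2 AAA (Lys): third position 2-fold.
Codon 3 AGG (Arg): third position 2-fold.
Codon 4 GCG (Ala): third position 4-fold.
Codon 5 GCC (Ala): third position 4-fold.
Four-fold degenerate third positions: 3.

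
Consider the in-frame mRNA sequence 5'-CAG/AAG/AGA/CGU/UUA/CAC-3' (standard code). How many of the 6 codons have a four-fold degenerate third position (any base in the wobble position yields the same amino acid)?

1

Codon 1 CAG (Gln): third position 2-fold.
Codon 2 AAG (Lys): third position 2-fold.
Codon 3 AGA (Arg): third position 2-fold.
Codon 4 CGU (Arg): third position 4-fold.
Codon 5 UUA (Leu): third position 2-fold.
Codon 6 CAC (His): third position 2-fold.
Four-fold degenerate third positions: 1.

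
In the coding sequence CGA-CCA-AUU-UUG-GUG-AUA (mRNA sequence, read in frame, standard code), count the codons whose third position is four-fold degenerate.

3

Codon 1 CGA (Arg): third position 4-fold.
Codon 2 CCA (Pro): third position 4-fold.
Codon 3 AUU (Ile): third position 3-fold.
Codon 4 UUG (Leu): third position 2-fold.
Codon 5 GUG (Val): third position 4-fold.
Codon 6 AUA (Ile): third position 3-fold.
Four-fold degenerate third positions: 3.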